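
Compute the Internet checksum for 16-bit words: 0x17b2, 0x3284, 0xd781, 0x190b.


Sum all words (with carry folding):
+ 0x17b2 = 0x17b2
+ 0x3284 = 0x4a36
+ 0xd781 = 0x21b8
+ 0x190b = 0x3ac3
One's complement: ~0x3ac3
Checksum = 0xc53c


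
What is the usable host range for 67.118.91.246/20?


Network: 67.118.80.0
Broadcast: 67.118.95.255
First usable = network + 1
Last usable = broadcast - 1
Range: 67.118.80.1 to 67.118.95.254


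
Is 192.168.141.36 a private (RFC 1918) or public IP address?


RFC 1918 private ranges:
  10.0.0.0/8 (10.0.0.0 - 10.255.255.255)
  172.16.0.0/12 (172.16.0.0 - 172.31.255.255)
  192.168.0.0/16 (192.168.0.0 - 192.168.255.255)
Private (in 192.168.0.0/16)


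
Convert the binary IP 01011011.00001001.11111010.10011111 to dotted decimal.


01011011 = 91
00001001 = 9
11111010 = 250
10011111 = 159
IP: 91.9.250.159


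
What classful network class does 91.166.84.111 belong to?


First octet: 91
Binary: 01011011
0xxxxxxx -> Class A (1-126)
Class A, default mask 255.0.0.0 (/8)


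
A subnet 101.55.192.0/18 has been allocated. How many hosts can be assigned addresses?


Host bits = 32 - 18 = 14
Total addresses = 2^14 = 16384
Usable = total - 2 (network and broadcast)
Usable hosts: 16382


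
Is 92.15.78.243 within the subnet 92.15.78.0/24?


Subnet network: 92.15.78.0
Test IP AND mask: 92.15.78.0
Yes, 92.15.78.243 is in 92.15.78.0/24


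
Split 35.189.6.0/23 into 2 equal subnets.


New prefix = 23 + 1 = 24
Each subnet has 256 addresses
  35.189.6.0/24
  35.189.7.0/24
Subnets: 35.189.6.0/24, 35.189.7.0/24


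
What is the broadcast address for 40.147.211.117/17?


Network: 40.147.128.0/17
Host bits = 15
Set all host bits to 1:
Broadcast: 40.147.255.255


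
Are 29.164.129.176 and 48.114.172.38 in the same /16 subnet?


Mask: 255.255.0.0
29.164.129.176 AND mask = 29.164.0.0
48.114.172.38 AND mask = 48.114.0.0
No, different subnets (29.164.0.0 vs 48.114.0.0)


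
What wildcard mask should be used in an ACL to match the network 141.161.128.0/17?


Subnet mask: 255.255.128.0
Wildcard = 255.255.255.255 - subnet mask
255 - 255 = 0
255 - 255 = 0
255 - 128 = 127
255 - 0 = 255
Wildcard: 0.0.127.255


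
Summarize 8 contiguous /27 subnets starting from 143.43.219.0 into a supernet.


Original prefix: /27
Number of subnets: 8 = 2^3
New prefix = 27 - 3 = 24
Supernet: 143.43.219.0/24


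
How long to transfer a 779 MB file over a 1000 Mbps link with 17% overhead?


Effective throughput = 1000 * (1 - 17/100) = 830 Mbps
File size in Mb = 779 * 8 = 6232 Mb
Time = 6232 / 830
Time = 7.5084 seconds


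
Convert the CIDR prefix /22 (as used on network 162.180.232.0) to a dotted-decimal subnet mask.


/22 means 22 network bits, 10 host bits
Binary: 11111111111111111111110000000000
Mask: 255.255.252.0


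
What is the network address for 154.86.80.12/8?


IP:   10011010.01010110.01010000.00001100
Mask: 11111111.00000000.00000000.00000000
AND operation:
Net:  10011010.00000000.00000000.00000000
Network: 154.0.0.0/8


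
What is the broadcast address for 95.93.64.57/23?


Network: 95.93.64.0/23
Host bits = 9
Set all host bits to 1:
Broadcast: 95.93.65.255


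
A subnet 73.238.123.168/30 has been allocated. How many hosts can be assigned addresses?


Host bits = 32 - 30 = 2
Total addresses = 2^2 = 4
Usable = total - 2 (network and broadcast)
Usable hosts: 2


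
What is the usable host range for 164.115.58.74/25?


Network: 164.115.58.0
Broadcast: 164.115.58.127
First usable = network + 1
Last usable = broadcast - 1
Range: 164.115.58.1 to 164.115.58.126


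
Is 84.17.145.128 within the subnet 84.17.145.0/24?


Subnet network: 84.17.145.0
Test IP AND mask: 84.17.145.0
Yes, 84.17.145.128 is in 84.17.145.0/24


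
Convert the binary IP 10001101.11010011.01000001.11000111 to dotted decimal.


10001101 = 141
11010011 = 211
01000001 = 65
11000111 = 199
IP: 141.211.65.199


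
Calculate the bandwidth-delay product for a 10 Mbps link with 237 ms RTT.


BDP = bandwidth * RTT
= 10 Mbps * 237 ms
= 10 * 1e6 * 237 / 1000 bits
= 2370000 bits
= 296250 bytes
= 289.3066 KB
BDP = 2370000 bits (296250 bytes)


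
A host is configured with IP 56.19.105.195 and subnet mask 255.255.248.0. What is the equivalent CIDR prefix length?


Binary: 11111111.11111111.11111000.00000000
Count leading 1s
Prefix: /21


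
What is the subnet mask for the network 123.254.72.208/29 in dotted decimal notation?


/29 means 29 network bits, 3 host bits
Binary: 11111111111111111111111111111000
Mask: 255.255.255.248


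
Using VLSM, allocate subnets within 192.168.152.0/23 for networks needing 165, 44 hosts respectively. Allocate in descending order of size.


165 hosts -> /24 (254 usable): 192.168.152.0/24
44 hosts -> /26 (62 usable): 192.168.153.0/26
Allocation: 192.168.152.0/24 (165 hosts, 254 usable); 192.168.153.0/26 (44 hosts, 62 usable)


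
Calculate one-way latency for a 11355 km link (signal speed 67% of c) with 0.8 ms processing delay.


Speed = 0.67 * 3e5 km/s = 201000 km/s
Propagation delay = 11355 / 201000 = 0.0565 s = 56.4925 ms
Processing delay = 0.8 ms
Total one-way latency = 57.2925 ms


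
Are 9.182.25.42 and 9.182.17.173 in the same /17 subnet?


Mask: 255.255.128.0
9.182.25.42 AND mask = 9.182.0.0
9.182.17.173 AND mask = 9.182.0.0
Yes, same subnet (9.182.0.0)


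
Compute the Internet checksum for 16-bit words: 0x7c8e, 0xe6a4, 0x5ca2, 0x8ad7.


Sum all words (with carry folding):
+ 0x7c8e = 0x7c8e
+ 0xe6a4 = 0x6333
+ 0x5ca2 = 0xbfd5
+ 0x8ad7 = 0x4aad
One's complement: ~0x4aad
Checksum = 0xb552


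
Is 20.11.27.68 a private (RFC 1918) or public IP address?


RFC 1918 private ranges:
  10.0.0.0/8 (10.0.0.0 - 10.255.255.255)
  172.16.0.0/12 (172.16.0.0 - 172.31.255.255)
  192.168.0.0/16 (192.168.0.0 - 192.168.255.255)
Public (not in any RFC 1918 range)


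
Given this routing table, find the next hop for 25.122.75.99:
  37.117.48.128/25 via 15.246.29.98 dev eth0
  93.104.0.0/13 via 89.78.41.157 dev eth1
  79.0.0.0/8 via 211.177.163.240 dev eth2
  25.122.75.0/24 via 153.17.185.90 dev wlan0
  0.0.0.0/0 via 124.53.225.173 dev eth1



Longest prefix match for 25.122.75.99:
  /25 37.117.48.128: no
  /13 93.104.0.0: no
  /8 79.0.0.0: no
  /24 25.122.75.0: MATCH
  /0 0.0.0.0: MATCH
Selected: next-hop 153.17.185.90 via wlan0 (matched /24)


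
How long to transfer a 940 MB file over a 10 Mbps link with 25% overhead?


Effective throughput = 10 * (1 - 25/100) = 7.5 Mbps
File size in Mb = 940 * 8 = 7520 Mb
Time = 7520 / 7.5
Time = 1002.6667 seconds


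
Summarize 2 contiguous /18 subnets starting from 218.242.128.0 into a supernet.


Original prefix: /18
Number of subnets: 2 = 2^1
New prefix = 18 - 1 = 17
Supernet: 218.242.128.0/17


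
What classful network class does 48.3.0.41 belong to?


First octet: 48
Binary: 00110000
0xxxxxxx -> Class A (1-126)
Class A, default mask 255.0.0.0 (/8)


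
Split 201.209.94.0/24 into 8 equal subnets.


New prefix = 24 + 3 = 27
Each subnet has 32 addresses
  201.209.94.0/27
  201.209.94.32/27
  201.209.94.64/27
  201.209.94.96/27
  201.209.94.128/27
  201.209.94.160/27
  201.209.94.192/27
  201.209.94.224/27
Subnets: 201.209.94.0/27, 201.209.94.32/27, 201.209.94.64/27, 201.209.94.96/27, 201.209.94.128/27, 201.209.94.160/27, 201.209.94.192/27, 201.209.94.224/27


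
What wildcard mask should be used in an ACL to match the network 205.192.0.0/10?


Subnet mask: 255.192.0.0
Wildcard = 255.255.255.255 - subnet mask
255 - 255 = 0
255 - 192 = 63
255 - 0 = 255
255 - 0 = 255
Wildcard: 0.63.255.255


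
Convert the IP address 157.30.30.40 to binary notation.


157 = 10011101
30 = 00011110
30 = 00011110
40 = 00101000
Binary: 10011101.00011110.00011110.00101000


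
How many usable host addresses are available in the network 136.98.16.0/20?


Host bits = 32 - 20 = 12
Total addresses = 2^12 = 4096
Usable = total - 2 (network and broadcast)
Usable hosts: 4094


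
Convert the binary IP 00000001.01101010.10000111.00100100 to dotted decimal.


00000001 = 1
01101010 = 106
10000111 = 135
00100100 = 36
IP: 1.106.135.36


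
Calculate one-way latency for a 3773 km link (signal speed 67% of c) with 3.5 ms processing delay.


Speed = 0.67 * 3e5 km/s = 201000 km/s
Propagation delay = 3773 / 201000 = 0.0188 s = 18.7711 ms
Processing delay = 3.5 ms
Total one-way latency = 22.2711 ms


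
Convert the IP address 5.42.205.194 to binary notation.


5 = 00000101
42 = 00101010
205 = 11001101
194 = 11000010
Binary: 00000101.00101010.11001101.11000010


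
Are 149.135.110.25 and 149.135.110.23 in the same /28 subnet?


Mask: 255.255.255.240
149.135.110.25 AND mask = 149.135.110.16
149.135.110.23 AND mask = 149.135.110.16
Yes, same subnet (149.135.110.16)


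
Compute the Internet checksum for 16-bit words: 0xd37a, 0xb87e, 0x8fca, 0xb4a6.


Sum all words (with carry folding):
+ 0xd37a = 0xd37a
+ 0xb87e = 0x8bf9
+ 0x8fca = 0x1bc4
+ 0xb4a6 = 0xd06a
One's complement: ~0xd06a
Checksum = 0x2f95


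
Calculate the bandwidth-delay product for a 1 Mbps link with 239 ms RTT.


BDP = bandwidth * RTT
= 1 Mbps * 239 ms
= 1 * 1e6 * 239 / 1000 bits
= 239000 bits
= 29875 bytes
= 29.1748 KB
BDP = 239000 bits (29875 bytes)


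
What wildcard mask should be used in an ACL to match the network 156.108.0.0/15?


Subnet mask: 255.254.0.0
Wildcard = 255.255.255.255 - subnet mask
255 - 255 = 0
255 - 254 = 1
255 - 0 = 255
255 - 0 = 255
Wildcard: 0.1.255.255


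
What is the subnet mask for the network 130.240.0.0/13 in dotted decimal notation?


/13 means 13 network bits, 19 host bits
Binary: 11111111111110000000000000000000
Mask: 255.248.0.0


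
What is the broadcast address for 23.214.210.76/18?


Network: 23.214.192.0/18
Host bits = 14
Set all host bits to 1:
Broadcast: 23.214.255.255


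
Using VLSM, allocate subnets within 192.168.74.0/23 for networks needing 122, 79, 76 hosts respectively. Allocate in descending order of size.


122 hosts -> /25 (126 usable): 192.168.74.0/25
79 hosts -> /25 (126 usable): 192.168.74.128/25
76 hosts -> /25 (126 usable): 192.168.75.0/25
Allocation: 192.168.74.0/25 (122 hosts, 126 usable); 192.168.74.128/25 (79 hosts, 126 usable); 192.168.75.0/25 (76 hosts, 126 usable)


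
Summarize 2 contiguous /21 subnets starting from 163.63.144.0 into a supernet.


Original prefix: /21
Number of subnets: 2 = 2^1
New prefix = 21 - 1 = 20
Supernet: 163.63.144.0/20


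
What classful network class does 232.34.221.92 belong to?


First octet: 232
Binary: 11101000
1110xxxx -> Class D (224-239)
Class D (multicast), default mask N/A


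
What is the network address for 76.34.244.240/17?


IP:   01001100.00100010.11110100.11110000
Mask: 11111111.11111111.10000000.00000000
AND operation:
Net:  01001100.00100010.10000000.00000000
Network: 76.34.128.0/17


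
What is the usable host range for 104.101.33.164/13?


Network: 104.96.0.0
Broadcast: 104.103.255.255
First usable = network + 1
Last usable = broadcast - 1
Range: 104.96.0.1 to 104.103.255.254


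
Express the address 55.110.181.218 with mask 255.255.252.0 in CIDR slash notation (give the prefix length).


Binary: 11111111.11111111.11111100.00000000
Count leading 1s
Prefix: /22


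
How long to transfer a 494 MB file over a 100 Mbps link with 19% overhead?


Effective throughput = 100 * (1 - 19/100) = 81 Mbps
File size in Mb = 494 * 8 = 3952 Mb
Time = 3952 / 81
Time = 48.7901 seconds


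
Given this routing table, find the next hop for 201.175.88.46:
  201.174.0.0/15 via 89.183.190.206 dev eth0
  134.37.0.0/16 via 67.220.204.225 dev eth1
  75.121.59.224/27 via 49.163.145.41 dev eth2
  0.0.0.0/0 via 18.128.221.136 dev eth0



Longest prefix match for 201.175.88.46:
  /15 201.174.0.0: MATCH
  /16 134.37.0.0: no
  /27 75.121.59.224: no
  /0 0.0.0.0: MATCH
Selected: next-hop 89.183.190.206 via eth0 (matched /15)


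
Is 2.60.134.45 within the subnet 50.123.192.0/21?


Subnet network: 50.123.192.0
Test IP AND mask: 2.60.128.0
No, 2.60.134.45 is not in 50.123.192.0/21


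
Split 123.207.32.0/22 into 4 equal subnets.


New prefix = 22 + 2 = 24
Each subnet has 256 addresses
  123.207.32.0/24
  123.207.33.0/24
  123.207.34.0/24
  123.207.35.0/24
Subnets: 123.207.32.0/24, 123.207.33.0/24, 123.207.34.0/24, 123.207.35.0/24


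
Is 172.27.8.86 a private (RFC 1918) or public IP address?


RFC 1918 private ranges:
  10.0.0.0/8 (10.0.0.0 - 10.255.255.255)
  172.16.0.0/12 (172.16.0.0 - 172.31.255.255)
  192.168.0.0/16 (192.168.0.0 - 192.168.255.255)
Private (in 172.16.0.0/12)


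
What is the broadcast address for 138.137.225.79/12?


Network: 138.128.0.0/12
Host bits = 20
Set all host bits to 1:
Broadcast: 138.143.255.255


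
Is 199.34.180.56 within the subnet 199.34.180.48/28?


Subnet network: 199.34.180.48
Test IP AND mask: 199.34.180.48
Yes, 199.34.180.56 is in 199.34.180.48/28


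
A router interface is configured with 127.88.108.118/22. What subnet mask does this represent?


/22 means 22 network bits, 10 host bits
Binary: 11111111111111111111110000000000
Mask: 255.255.252.0


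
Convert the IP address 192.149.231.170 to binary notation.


192 = 11000000
149 = 10010101
231 = 11100111
170 = 10101010
Binary: 11000000.10010101.11100111.10101010


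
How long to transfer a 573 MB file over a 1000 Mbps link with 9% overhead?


Effective throughput = 1000 * (1 - 9/100) = 910 Mbps
File size in Mb = 573 * 8 = 4584 Mb
Time = 4584 / 910
Time = 5.0374 seconds


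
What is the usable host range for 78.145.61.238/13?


Network: 78.144.0.0
Broadcast: 78.151.255.255
First usable = network + 1
Last usable = broadcast - 1
Range: 78.144.0.1 to 78.151.255.254


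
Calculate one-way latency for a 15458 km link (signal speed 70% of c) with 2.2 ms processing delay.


Speed = 0.7 * 3e5 km/s = 210000 km/s
Propagation delay = 15458 / 210000 = 0.0736 s = 73.6095 ms
Processing delay = 2.2 ms
Total one-way latency = 75.8095 ms


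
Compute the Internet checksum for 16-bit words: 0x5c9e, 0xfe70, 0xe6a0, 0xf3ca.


Sum all words (with carry folding):
+ 0x5c9e = 0x5c9e
+ 0xfe70 = 0x5b0f
+ 0xe6a0 = 0x41b0
+ 0xf3ca = 0x357b
One's complement: ~0x357b
Checksum = 0xca84


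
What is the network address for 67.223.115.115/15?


IP:   01000011.11011111.01110011.01110011
Mask: 11111111.11111110.00000000.00000000
AND operation:
Net:  01000011.11011110.00000000.00000000
Network: 67.222.0.0/15


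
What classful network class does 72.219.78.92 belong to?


First octet: 72
Binary: 01001000
0xxxxxxx -> Class A (1-126)
Class A, default mask 255.0.0.0 (/8)


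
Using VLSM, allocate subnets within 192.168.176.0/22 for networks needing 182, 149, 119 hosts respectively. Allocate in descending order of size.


182 hosts -> /24 (254 usable): 192.168.176.0/24
149 hosts -> /24 (254 usable): 192.168.177.0/24
119 hosts -> /25 (126 usable): 192.168.178.0/25
Allocation: 192.168.176.0/24 (182 hosts, 254 usable); 192.168.177.0/24 (149 hosts, 254 usable); 192.168.178.0/25 (119 hosts, 126 usable)


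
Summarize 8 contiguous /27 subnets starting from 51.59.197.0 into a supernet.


Original prefix: /27
Number of subnets: 8 = 2^3
New prefix = 27 - 3 = 24
Supernet: 51.59.197.0/24


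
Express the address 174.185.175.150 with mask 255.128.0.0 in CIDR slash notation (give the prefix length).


Binary: 11111111.10000000.00000000.00000000
Count leading 1s
Prefix: /9


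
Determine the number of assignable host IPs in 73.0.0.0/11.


Host bits = 32 - 11 = 21
Total addresses = 2^21 = 2097152
Usable = total - 2 (network and broadcast)
Usable hosts: 2097150


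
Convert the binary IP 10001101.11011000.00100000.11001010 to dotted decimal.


10001101 = 141
11011000 = 216
00100000 = 32
11001010 = 202
IP: 141.216.32.202


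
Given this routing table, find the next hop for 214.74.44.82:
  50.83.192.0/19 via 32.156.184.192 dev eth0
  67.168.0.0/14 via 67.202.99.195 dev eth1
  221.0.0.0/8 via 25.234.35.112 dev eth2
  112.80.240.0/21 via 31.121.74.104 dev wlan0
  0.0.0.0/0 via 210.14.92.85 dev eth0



Longest prefix match for 214.74.44.82:
  /19 50.83.192.0: no
  /14 67.168.0.0: no
  /8 221.0.0.0: no
  /21 112.80.240.0: no
  /0 0.0.0.0: MATCH
Selected: next-hop 210.14.92.85 via eth0 (matched /0)


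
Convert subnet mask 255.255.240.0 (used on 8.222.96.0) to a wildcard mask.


Subnet mask: 255.255.240.0
Wildcard = 255.255.255.255 - subnet mask
255 - 255 = 0
255 - 255 = 0
255 - 240 = 15
255 - 0 = 255
Wildcard: 0.0.15.255


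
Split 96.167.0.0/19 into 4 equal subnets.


New prefix = 19 + 2 = 21
Each subnet has 2048 addresses
  96.167.0.0/21
  96.167.8.0/21
  96.167.16.0/21
  96.167.24.0/21
Subnets: 96.167.0.0/21, 96.167.8.0/21, 96.167.16.0/21, 96.167.24.0/21


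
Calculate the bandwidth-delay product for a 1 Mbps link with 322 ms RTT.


BDP = bandwidth * RTT
= 1 Mbps * 322 ms
= 1 * 1e6 * 322 / 1000 bits
= 322000 bits
= 40250 bytes
= 39.3066 KB
BDP = 322000 bits (40250 bytes)


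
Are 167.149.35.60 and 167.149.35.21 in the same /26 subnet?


Mask: 255.255.255.192
167.149.35.60 AND mask = 167.149.35.0
167.149.35.21 AND mask = 167.149.35.0
Yes, same subnet (167.149.35.0)


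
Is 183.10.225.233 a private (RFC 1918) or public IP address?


RFC 1918 private ranges:
  10.0.0.0/8 (10.0.0.0 - 10.255.255.255)
  172.16.0.0/12 (172.16.0.0 - 172.31.255.255)
  192.168.0.0/16 (192.168.0.0 - 192.168.255.255)
Public (not in any RFC 1918 range)


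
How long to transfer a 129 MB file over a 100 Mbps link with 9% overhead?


Effective throughput = 100 * (1 - 9/100) = 91 Mbps
File size in Mb = 129 * 8 = 1032 Mb
Time = 1032 / 91
Time = 11.3407 seconds


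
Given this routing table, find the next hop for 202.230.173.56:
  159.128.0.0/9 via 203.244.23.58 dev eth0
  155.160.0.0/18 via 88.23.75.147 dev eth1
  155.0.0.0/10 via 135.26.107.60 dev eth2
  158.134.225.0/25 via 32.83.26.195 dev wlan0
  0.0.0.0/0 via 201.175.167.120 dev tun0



Longest prefix match for 202.230.173.56:
  /9 159.128.0.0: no
  /18 155.160.0.0: no
  /10 155.0.0.0: no
  /25 158.134.225.0: no
  /0 0.0.0.0: MATCH
Selected: next-hop 201.175.167.120 via tun0 (matched /0)


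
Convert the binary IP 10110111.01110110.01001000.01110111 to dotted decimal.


10110111 = 183
01110110 = 118
01001000 = 72
01110111 = 119
IP: 183.118.72.119


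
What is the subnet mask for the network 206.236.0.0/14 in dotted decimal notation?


/14 means 14 network bits, 18 host bits
Binary: 11111111111111000000000000000000
Mask: 255.252.0.0


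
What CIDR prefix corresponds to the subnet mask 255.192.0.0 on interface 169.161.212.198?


Binary: 11111111.11000000.00000000.00000000
Count leading 1s
Prefix: /10


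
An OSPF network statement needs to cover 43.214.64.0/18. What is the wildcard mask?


Subnet mask: 255.255.192.0
Wildcard = 255.255.255.255 - subnet mask
255 - 255 = 0
255 - 255 = 0
255 - 192 = 63
255 - 0 = 255
Wildcard: 0.0.63.255


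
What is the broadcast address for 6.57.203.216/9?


Network: 6.0.0.0/9
Host bits = 23
Set all host bits to 1:
Broadcast: 6.127.255.255


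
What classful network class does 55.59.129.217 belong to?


First octet: 55
Binary: 00110111
0xxxxxxx -> Class A (1-126)
Class A, default mask 255.0.0.0 (/8)


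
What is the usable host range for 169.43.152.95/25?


Network: 169.43.152.0
Broadcast: 169.43.152.127
First usable = network + 1
Last usable = broadcast - 1
Range: 169.43.152.1 to 169.43.152.126


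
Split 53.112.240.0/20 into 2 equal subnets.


New prefix = 20 + 1 = 21
Each subnet has 2048 addresses
  53.112.240.0/21
  53.112.248.0/21
Subnets: 53.112.240.0/21, 53.112.248.0/21


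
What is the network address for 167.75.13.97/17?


IP:   10100111.01001011.00001101.01100001
Mask: 11111111.11111111.10000000.00000000
AND operation:
Net:  10100111.01001011.00000000.00000000
Network: 167.75.0.0/17


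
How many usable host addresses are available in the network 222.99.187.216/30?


Host bits = 32 - 30 = 2
Total addresses = 2^2 = 4
Usable = total - 2 (network and broadcast)
Usable hosts: 2


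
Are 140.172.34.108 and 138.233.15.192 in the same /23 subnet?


Mask: 255.255.254.0
140.172.34.108 AND mask = 140.172.34.0
138.233.15.192 AND mask = 138.233.14.0
No, different subnets (140.172.34.0 vs 138.233.14.0)


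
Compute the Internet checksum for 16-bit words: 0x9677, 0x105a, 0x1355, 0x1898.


Sum all words (with carry folding):
+ 0x9677 = 0x9677
+ 0x105a = 0xa6d1
+ 0x1355 = 0xba26
+ 0x1898 = 0xd2be
One's complement: ~0xd2be
Checksum = 0x2d41


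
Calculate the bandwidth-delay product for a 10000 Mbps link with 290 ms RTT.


BDP = bandwidth * RTT
= 10000 Mbps * 290 ms
= 10000 * 1e6 * 290 / 1000 bits
= 2900000000 bits
= 362500000 bytes
= 354003.9062 KB
BDP = 2900000000 bits (362500000 bytes)


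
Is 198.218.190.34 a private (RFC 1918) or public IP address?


RFC 1918 private ranges:
  10.0.0.0/8 (10.0.0.0 - 10.255.255.255)
  172.16.0.0/12 (172.16.0.0 - 172.31.255.255)
  192.168.0.0/16 (192.168.0.0 - 192.168.255.255)
Public (not in any RFC 1918 range)


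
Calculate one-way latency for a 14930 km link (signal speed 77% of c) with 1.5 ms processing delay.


Speed = 0.77 * 3e5 km/s = 231000 km/s
Propagation delay = 14930 / 231000 = 0.0646 s = 64.632 ms
Processing delay = 1.5 ms
Total one-way latency = 66.132 ms


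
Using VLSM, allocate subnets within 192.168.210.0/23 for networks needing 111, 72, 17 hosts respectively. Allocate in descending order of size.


111 hosts -> /25 (126 usable): 192.168.210.0/25
72 hosts -> /25 (126 usable): 192.168.210.128/25
17 hosts -> /27 (30 usable): 192.168.211.0/27
Allocation: 192.168.210.0/25 (111 hosts, 126 usable); 192.168.210.128/25 (72 hosts, 126 usable); 192.168.211.0/27 (17 hosts, 30 usable)


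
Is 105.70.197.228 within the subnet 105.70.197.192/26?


Subnet network: 105.70.197.192
Test IP AND mask: 105.70.197.192
Yes, 105.70.197.228 is in 105.70.197.192/26


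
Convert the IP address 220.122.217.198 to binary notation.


220 = 11011100
122 = 01111010
217 = 11011001
198 = 11000110
Binary: 11011100.01111010.11011001.11000110


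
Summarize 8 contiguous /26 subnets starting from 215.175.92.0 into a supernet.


Original prefix: /26
Number of subnets: 8 = 2^3
New prefix = 26 - 3 = 23
Supernet: 215.175.92.0/23


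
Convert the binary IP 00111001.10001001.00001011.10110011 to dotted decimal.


00111001 = 57
10001001 = 137
00001011 = 11
10110011 = 179
IP: 57.137.11.179


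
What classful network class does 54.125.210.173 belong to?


First octet: 54
Binary: 00110110
0xxxxxxx -> Class A (1-126)
Class A, default mask 255.0.0.0 (/8)


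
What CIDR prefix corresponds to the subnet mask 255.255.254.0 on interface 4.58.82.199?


Binary: 11111111.11111111.11111110.00000000
Count leading 1s
Prefix: /23


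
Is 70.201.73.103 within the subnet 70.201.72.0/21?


Subnet network: 70.201.72.0
Test IP AND mask: 70.201.72.0
Yes, 70.201.73.103 is in 70.201.72.0/21


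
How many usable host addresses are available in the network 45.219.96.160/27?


Host bits = 32 - 27 = 5
Total addresses = 2^5 = 32
Usable = total - 2 (network and broadcast)
Usable hosts: 30


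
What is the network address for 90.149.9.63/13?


IP:   01011010.10010101.00001001.00111111
Mask: 11111111.11111000.00000000.00000000
AND operation:
Net:  01011010.10010000.00000000.00000000
Network: 90.144.0.0/13


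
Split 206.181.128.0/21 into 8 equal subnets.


New prefix = 21 + 3 = 24
Each subnet has 256 addresses
  206.181.128.0/24
  206.181.129.0/24
  206.181.130.0/24
  206.181.131.0/24
  206.181.132.0/24
  206.181.133.0/24
  206.181.134.0/24
  206.181.135.0/24
Subnets: 206.181.128.0/24, 206.181.129.0/24, 206.181.130.0/24, 206.181.131.0/24, 206.181.132.0/24, 206.181.133.0/24, 206.181.134.0/24, 206.181.135.0/24


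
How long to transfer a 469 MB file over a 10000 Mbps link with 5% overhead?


Effective throughput = 10000 * (1 - 5/100) = 9500 Mbps
File size in Mb = 469 * 8 = 3752 Mb
Time = 3752 / 9500
Time = 0.3949 seconds


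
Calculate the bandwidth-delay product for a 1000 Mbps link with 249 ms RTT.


BDP = bandwidth * RTT
= 1000 Mbps * 249 ms
= 1000 * 1e6 * 249 / 1000 bits
= 249000000 bits
= 31125000 bytes
= 30395.5078 KB
BDP = 249000000 bits (31125000 bytes)


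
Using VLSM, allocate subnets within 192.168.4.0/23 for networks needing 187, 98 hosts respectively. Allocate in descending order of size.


187 hosts -> /24 (254 usable): 192.168.4.0/24
98 hosts -> /25 (126 usable): 192.168.5.0/25
Allocation: 192.168.4.0/24 (187 hosts, 254 usable); 192.168.5.0/25 (98 hosts, 126 usable)


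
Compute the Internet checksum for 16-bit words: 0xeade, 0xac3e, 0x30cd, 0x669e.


Sum all words (with carry folding):
+ 0xeade = 0xeade
+ 0xac3e = 0x971d
+ 0x30cd = 0xc7ea
+ 0x669e = 0x2e89
One's complement: ~0x2e89
Checksum = 0xd176


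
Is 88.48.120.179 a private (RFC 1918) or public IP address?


RFC 1918 private ranges:
  10.0.0.0/8 (10.0.0.0 - 10.255.255.255)
  172.16.0.0/12 (172.16.0.0 - 172.31.255.255)
  192.168.0.0/16 (192.168.0.0 - 192.168.255.255)
Public (not in any RFC 1918 range)


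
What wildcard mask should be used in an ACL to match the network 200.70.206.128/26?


Subnet mask: 255.255.255.192
Wildcard = 255.255.255.255 - subnet mask
255 - 255 = 0
255 - 255 = 0
255 - 255 = 0
255 - 192 = 63
Wildcard: 0.0.0.63


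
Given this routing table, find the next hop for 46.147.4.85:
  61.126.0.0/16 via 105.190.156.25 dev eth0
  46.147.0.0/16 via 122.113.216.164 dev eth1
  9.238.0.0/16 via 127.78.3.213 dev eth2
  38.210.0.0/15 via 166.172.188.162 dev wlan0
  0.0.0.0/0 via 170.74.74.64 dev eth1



Longest prefix match for 46.147.4.85:
  /16 61.126.0.0: no
  /16 46.147.0.0: MATCH
  /16 9.238.0.0: no
  /15 38.210.0.0: no
  /0 0.0.0.0: MATCH
Selected: next-hop 122.113.216.164 via eth1 (matched /16)


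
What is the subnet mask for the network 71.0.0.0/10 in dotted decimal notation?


/10 means 10 network bits, 22 host bits
Binary: 11111111110000000000000000000000
Mask: 255.192.0.0


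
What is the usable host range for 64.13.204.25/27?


Network: 64.13.204.0
Broadcast: 64.13.204.31
First usable = network + 1
Last usable = broadcast - 1
Range: 64.13.204.1 to 64.13.204.30


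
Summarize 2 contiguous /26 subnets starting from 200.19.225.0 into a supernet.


Original prefix: /26
Number of subnets: 2 = 2^1
New prefix = 26 - 1 = 25
Supernet: 200.19.225.0/25


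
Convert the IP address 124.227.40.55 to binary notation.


124 = 01111100
227 = 11100011
40 = 00101000
55 = 00110111
Binary: 01111100.11100011.00101000.00110111


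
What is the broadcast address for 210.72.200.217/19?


Network: 210.72.192.0/19
Host bits = 13
Set all host bits to 1:
Broadcast: 210.72.223.255


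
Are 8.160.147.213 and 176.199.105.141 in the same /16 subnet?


Mask: 255.255.0.0
8.160.147.213 AND mask = 8.160.0.0
176.199.105.141 AND mask = 176.199.0.0
No, different subnets (8.160.0.0 vs 176.199.0.0)


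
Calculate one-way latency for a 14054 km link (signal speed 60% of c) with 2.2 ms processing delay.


Speed = 0.6 * 3e5 km/s = 180000 km/s
Propagation delay = 14054 / 180000 = 0.0781 s = 78.0778 ms
Processing delay = 2.2 ms
Total one-way latency = 80.2778 ms


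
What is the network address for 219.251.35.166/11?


IP:   11011011.11111011.00100011.10100110
Mask: 11111111.11100000.00000000.00000000
AND operation:
Net:  11011011.11100000.00000000.00000000
Network: 219.224.0.0/11


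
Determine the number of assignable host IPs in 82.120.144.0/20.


Host bits = 32 - 20 = 12
Total addresses = 2^12 = 4096
Usable = total - 2 (network and broadcast)
Usable hosts: 4094


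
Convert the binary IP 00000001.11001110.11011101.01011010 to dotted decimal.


00000001 = 1
11001110 = 206
11011101 = 221
01011010 = 90
IP: 1.206.221.90


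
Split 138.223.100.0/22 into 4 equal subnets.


New prefix = 22 + 2 = 24
Each subnet has 256 addresses
  138.223.100.0/24
  138.223.101.0/24
  138.223.102.0/24
  138.223.103.0/24
Subnets: 138.223.100.0/24, 138.223.101.0/24, 138.223.102.0/24, 138.223.103.0/24


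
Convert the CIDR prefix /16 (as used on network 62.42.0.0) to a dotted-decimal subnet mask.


/16 means 16 network bits, 16 host bits
Binary: 11111111111111110000000000000000
Mask: 255.255.0.0


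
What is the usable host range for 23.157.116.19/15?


Network: 23.156.0.0
Broadcast: 23.157.255.255
First usable = network + 1
Last usable = broadcast - 1
Range: 23.156.0.1 to 23.157.255.254


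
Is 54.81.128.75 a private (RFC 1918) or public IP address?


RFC 1918 private ranges:
  10.0.0.0/8 (10.0.0.0 - 10.255.255.255)
  172.16.0.0/12 (172.16.0.0 - 172.31.255.255)
  192.168.0.0/16 (192.168.0.0 - 192.168.255.255)
Public (not in any RFC 1918 range)


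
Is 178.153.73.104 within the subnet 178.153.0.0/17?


Subnet network: 178.153.0.0
Test IP AND mask: 178.153.0.0
Yes, 178.153.73.104 is in 178.153.0.0/17


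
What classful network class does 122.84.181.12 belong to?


First octet: 122
Binary: 01111010
0xxxxxxx -> Class A (1-126)
Class A, default mask 255.0.0.0 (/8)


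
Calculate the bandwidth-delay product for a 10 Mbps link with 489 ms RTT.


BDP = bandwidth * RTT
= 10 Mbps * 489 ms
= 10 * 1e6 * 489 / 1000 bits
= 4890000 bits
= 611250 bytes
= 596.9238 KB
BDP = 4890000 bits (611250 bytes)


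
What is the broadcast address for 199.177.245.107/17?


Network: 199.177.128.0/17
Host bits = 15
Set all host bits to 1:
Broadcast: 199.177.255.255


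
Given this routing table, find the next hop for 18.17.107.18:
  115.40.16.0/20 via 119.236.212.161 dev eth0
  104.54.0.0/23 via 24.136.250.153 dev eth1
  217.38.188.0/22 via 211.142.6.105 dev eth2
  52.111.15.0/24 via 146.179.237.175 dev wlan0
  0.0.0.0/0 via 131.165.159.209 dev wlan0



Longest prefix match for 18.17.107.18:
  /20 115.40.16.0: no
  /23 104.54.0.0: no
  /22 217.38.188.0: no
  /24 52.111.15.0: no
  /0 0.0.0.0: MATCH
Selected: next-hop 131.165.159.209 via wlan0 (matched /0)


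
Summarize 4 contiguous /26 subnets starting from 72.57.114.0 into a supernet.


Original prefix: /26
Number of subnets: 4 = 2^2
New prefix = 26 - 2 = 24
Supernet: 72.57.114.0/24


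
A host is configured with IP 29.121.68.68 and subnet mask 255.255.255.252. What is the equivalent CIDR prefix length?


Binary: 11111111.11111111.11111111.11111100
Count leading 1s
Prefix: /30


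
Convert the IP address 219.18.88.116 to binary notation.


219 = 11011011
18 = 00010010
88 = 01011000
116 = 01110100
Binary: 11011011.00010010.01011000.01110100


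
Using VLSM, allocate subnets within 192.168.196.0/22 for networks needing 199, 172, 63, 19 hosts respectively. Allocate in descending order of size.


199 hosts -> /24 (254 usable): 192.168.196.0/24
172 hosts -> /24 (254 usable): 192.168.197.0/24
63 hosts -> /25 (126 usable): 192.168.198.0/25
19 hosts -> /27 (30 usable): 192.168.198.128/27
Allocation: 192.168.196.0/24 (199 hosts, 254 usable); 192.168.197.0/24 (172 hosts, 254 usable); 192.168.198.0/25 (63 hosts, 126 usable); 192.168.198.128/27 (19 hosts, 30 usable)


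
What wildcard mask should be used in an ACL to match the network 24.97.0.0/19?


Subnet mask: 255.255.224.0
Wildcard = 255.255.255.255 - subnet mask
255 - 255 = 0
255 - 255 = 0
255 - 224 = 31
255 - 0 = 255
Wildcard: 0.0.31.255


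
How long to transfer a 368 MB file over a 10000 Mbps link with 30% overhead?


Effective throughput = 10000 * (1 - 30/100) = 7000 Mbps
File size in Mb = 368 * 8 = 2944 Mb
Time = 2944 / 7000
Time = 0.4206 seconds


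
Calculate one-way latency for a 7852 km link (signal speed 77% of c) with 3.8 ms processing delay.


Speed = 0.77 * 3e5 km/s = 231000 km/s
Propagation delay = 7852 / 231000 = 0.034 s = 33.9913 ms
Processing delay = 3.8 ms
Total one-way latency = 37.7913 ms


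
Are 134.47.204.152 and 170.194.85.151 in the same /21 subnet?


Mask: 255.255.248.0
134.47.204.152 AND mask = 134.47.200.0
170.194.85.151 AND mask = 170.194.80.0
No, different subnets (134.47.200.0 vs 170.194.80.0)


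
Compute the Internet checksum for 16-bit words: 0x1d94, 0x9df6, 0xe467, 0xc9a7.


Sum all words (with carry folding):
+ 0x1d94 = 0x1d94
+ 0x9df6 = 0xbb8a
+ 0xe467 = 0x9ff2
+ 0xc9a7 = 0x699a
One's complement: ~0x699a
Checksum = 0x9665


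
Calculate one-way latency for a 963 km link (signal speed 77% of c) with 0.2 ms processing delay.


Speed = 0.77 * 3e5 km/s = 231000 km/s
Propagation delay = 963 / 231000 = 0.0042 s = 4.1688 ms
Processing delay = 0.2 ms
Total one-way latency = 4.3688 ms


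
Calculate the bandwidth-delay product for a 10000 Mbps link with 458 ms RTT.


BDP = bandwidth * RTT
= 10000 Mbps * 458 ms
= 10000 * 1e6 * 458 / 1000 bits
= 4580000000 bits
= 572500000 bytes
= 559082.0312 KB
BDP = 4580000000 bits (572500000 bytes)


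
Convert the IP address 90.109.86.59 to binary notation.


90 = 01011010
109 = 01101101
86 = 01010110
59 = 00111011
Binary: 01011010.01101101.01010110.00111011


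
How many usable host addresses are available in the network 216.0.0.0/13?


Host bits = 32 - 13 = 19
Total addresses = 2^19 = 524288
Usable = total - 2 (network and broadcast)
Usable hosts: 524286


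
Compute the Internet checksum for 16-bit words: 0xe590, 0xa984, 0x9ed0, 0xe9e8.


Sum all words (with carry folding):
+ 0xe590 = 0xe590
+ 0xa984 = 0x8f15
+ 0x9ed0 = 0x2de6
+ 0xe9e8 = 0x17cf
One's complement: ~0x17cf
Checksum = 0xe830


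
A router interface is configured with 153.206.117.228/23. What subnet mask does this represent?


/23 means 23 network bits, 9 host bits
Binary: 11111111111111111111111000000000
Mask: 255.255.254.0


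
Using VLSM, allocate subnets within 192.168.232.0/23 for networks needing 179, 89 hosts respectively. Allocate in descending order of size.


179 hosts -> /24 (254 usable): 192.168.232.0/24
89 hosts -> /25 (126 usable): 192.168.233.0/25
Allocation: 192.168.232.0/24 (179 hosts, 254 usable); 192.168.233.0/25 (89 hosts, 126 usable)


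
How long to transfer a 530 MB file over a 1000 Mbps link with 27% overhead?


Effective throughput = 1000 * (1 - 27/100) = 730 Mbps
File size in Mb = 530 * 8 = 4240 Mb
Time = 4240 / 730
Time = 5.8082 seconds


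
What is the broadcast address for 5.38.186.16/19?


Network: 5.38.160.0/19
Host bits = 13
Set all host bits to 1:
Broadcast: 5.38.191.255


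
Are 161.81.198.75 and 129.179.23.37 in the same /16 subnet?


Mask: 255.255.0.0
161.81.198.75 AND mask = 161.81.0.0
129.179.23.37 AND mask = 129.179.0.0
No, different subnets (161.81.0.0 vs 129.179.0.0)


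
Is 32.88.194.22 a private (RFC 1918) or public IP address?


RFC 1918 private ranges:
  10.0.0.0/8 (10.0.0.0 - 10.255.255.255)
  172.16.0.0/12 (172.16.0.0 - 172.31.255.255)
  192.168.0.0/16 (192.168.0.0 - 192.168.255.255)
Public (not in any RFC 1918 range)


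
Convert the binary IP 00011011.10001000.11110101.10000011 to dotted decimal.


00011011 = 27
10001000 = 136
11110101 = 245
10000011 = 131
IP: 27.136.245.131


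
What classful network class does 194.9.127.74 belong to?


First octet: 194
Binary: 11000010
110xxxxx -> Class C (192-223)
Class C, default mask 255.255.255.0 (/24)


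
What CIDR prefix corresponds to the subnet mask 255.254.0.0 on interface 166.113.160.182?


Binary: 11111111.11111110.00000000.00000000
Count leading 1s
Prefix: /15


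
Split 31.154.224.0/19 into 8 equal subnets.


New prefix = 19 + 3 = 22
Each subnet has 1024 addresses
  31.154.224.0/22
  31.154.228.0/22
  31.154.232.0/22
  31.154.236.0/22
  31.154.240.0/22
  31.154.244.0/22
  31.154.248.0/22
  31.154.252.0/22
Subnets: 31.154.224.0/22, 31.154.228.0/22, 31.154.232.0/22, 31.154.236.0/22, 31.154.240.0/22, 31.154.244.0/22, 31.154.248.0/22, 31.154.252.0/22


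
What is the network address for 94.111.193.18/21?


IP:   01011110.01101111.11000001.00010010
Mask: 11111111.11111111.11111000.00000000
AND operation:
Net:  01011110.01101111.11000000.00000000
Network: 94.111.192.0/21


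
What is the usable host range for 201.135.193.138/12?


Network: 201.128.0.0
Broadcast: 201.143.255.255
First usable = network + 1
Last usable = broadcast - 1
Range: 201.128.0.1 to 201.143.255.254


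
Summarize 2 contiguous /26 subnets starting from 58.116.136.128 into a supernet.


Original prefix: /26
Number of subnets: 2 = 2^1
New prefix = 26 - 1 = 25
Supernet: 58.116.136.128/25


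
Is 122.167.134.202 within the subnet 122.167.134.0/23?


Subnet network: 122.167.134.0
Test IP AND mask: 122.167.134.0
Yes, 122.167.134.202 is in 122.167.134.0/23


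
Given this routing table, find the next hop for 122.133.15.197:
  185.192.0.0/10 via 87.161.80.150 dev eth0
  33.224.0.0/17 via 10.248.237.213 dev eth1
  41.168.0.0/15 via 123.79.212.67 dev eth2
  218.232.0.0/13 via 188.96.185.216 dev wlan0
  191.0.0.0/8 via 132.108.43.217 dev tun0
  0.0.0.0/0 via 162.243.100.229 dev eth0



Longest prefix match for 122.133.15.197:
  /10 185.192.0.0: no
  /17 33.224.0.0: no
  /15 41.168.0.0: no
  /13 218.232.0.0: no
  /8 191.0.0.0: no
  /0 0.0.0.0: MATCH
Selected: next-hop 162.243.100.229 via eth0 (matched /0)


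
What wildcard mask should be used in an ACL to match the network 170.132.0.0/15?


Subnet mask: 255.254.0.0
Wildcard = 255.255.255.255 - subnet mask
255 - 255 = 0
255 - 254 = 1
255 - 0 = 255
255 - 0 = 255
Wildcard: 0.1.255.255


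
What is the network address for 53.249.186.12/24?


IP:   00110101.11111001.10111010.00001100
Mask: 11111111.11111111.11111111.00000000
AND operation:
Net:  00110101.11111001.10111010.00000000
Network: 53.249.186.0/24


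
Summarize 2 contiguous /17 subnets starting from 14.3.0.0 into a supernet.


Original prefix: /17
Number of subnets: 2 = 2^1
New prefix = 17 - 1 = 16
Supernet: 14.3.0.0/16


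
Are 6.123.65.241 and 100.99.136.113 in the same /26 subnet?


Mask: 255.255.255.192
6.123.65.241 AND mask = 6.123.65.192
100.99.136.113 AND mask = 100.99.136.64
No, different subnets (6.123.65.192 vs 100.99.136.64)


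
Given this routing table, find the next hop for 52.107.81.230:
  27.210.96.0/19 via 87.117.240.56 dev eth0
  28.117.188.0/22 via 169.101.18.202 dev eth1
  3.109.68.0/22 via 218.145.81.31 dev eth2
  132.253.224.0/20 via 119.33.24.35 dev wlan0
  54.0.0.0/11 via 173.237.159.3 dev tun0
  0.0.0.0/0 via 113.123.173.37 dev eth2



Longest prefix match for 52.107.81.230:
  /19 27.210.96.0: no
  /22 28.117.188.0: no
  /22 3.109.68.0: no
  /20 132.253.224.0: no
  /11 54.0.0.0: no
  /0 0.0.0.0: MATCH
Selected: next-hop 113.123.173.37 via eth2 (matched /0)


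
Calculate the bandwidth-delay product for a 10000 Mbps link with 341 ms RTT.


BDP = bandwidth * RTT
= 10000 Mbps * 341 ms
= 10000 * 1e6 * 341 / 1000 bits
= 3410000000 bits
= 426250000 bytes
= 416259.7656 KB
BDP = 3410000000 bits (426250000 bytes)


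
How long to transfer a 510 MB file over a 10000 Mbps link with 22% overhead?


Effective throughput = 10000 * (1 - 22/100) = 7800 Mbps
File size in Mb = 510 * 8 = 4080 Mb
Time = 4080 / 7800
Time = 0.5231 seconds


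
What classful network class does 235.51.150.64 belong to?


First octet: 235
Binary: 11101011
1110xxxx -> Class D (224-239)
Class D (multicast), default mask N/A


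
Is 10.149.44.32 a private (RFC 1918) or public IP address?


RFC 1918 private ranges:
  10.0.0.0/8 (10.0.0.0 - 10.255.255.255)
  172.16.0.0/12 (172.16.0.0 - 172.31.255.255)
  192.168.0.0/16 (192.168.0.0 - 192.168.255.255)
Private (in 10.0.0.0/8)


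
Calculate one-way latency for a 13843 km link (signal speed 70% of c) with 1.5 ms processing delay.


Speed = 0.7 * 3e5 km/s = 210000 km/s
Propagation delay = 13843 / 210000 = 0.0659 s = 65.919 ms
Processing delay = 1.5 ms
Total one-way latency = 67.419 ms
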